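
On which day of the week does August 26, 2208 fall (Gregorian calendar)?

Friday

January 1, 2208 is a Friday.
August 26 is day 239 of the year, i.e. 238 days after Jan 1.
238 mod 7 = 0, so advance 0 weekdays from Friday: Friday.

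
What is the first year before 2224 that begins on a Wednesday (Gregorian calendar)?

Jan 1 advances by 2 weekdays after a leap year and by 1 after a common year.
2224: Jan 1 is Thursday (leap).
2223: Wednesday
2223 begins on a Wednesday

2223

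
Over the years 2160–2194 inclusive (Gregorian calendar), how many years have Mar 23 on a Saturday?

Track Mar 23's weekday year by year (advancing +1, or +2 across a Feb 29):
  2160: Sun  2161: Mon (+1)  2162: Tue (+1)  2163: Wed (+1)  2164: Fri (+2)
  2165: Sat (+1) ✓  2166: Sun (+1)  2167: Mon (+1)  2168: Wed (+2)  2169: Thu (+1)
  2170: Fri (+1)  2171: Sat (+1) ✓  2172: Mon (+2)  2173: Tue (+1)  … (7 more years) …
  2181: Fri (+1)  2182: Sat (+1) ✓  2183: Sun (+1)  2184: Tue (+2)  2185: Wed (+1)
  2186: Thu (+1)  2187: Fri (+1)  2188: Sun (+2)  2189: Mon (+1)  2190: Tue (+1)
  2191: Wed (+1)  2192: Fri (+2)  2193: Sat (+1) ✓  2194: Sun (+1)
Saturday years: 2165, 2171, 2176, 2182, 2193 — 5 in total.

5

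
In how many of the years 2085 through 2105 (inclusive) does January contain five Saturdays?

9

January has 31 days; it has five Saturdays when Saturday falls among the first (month-length − 28) days — i.e. when January 1 is one of Saturday/Friday/Thursday.
January 1 by year: 2085:Mon 2086:Tue 2087:Wed 2088:Thu✓ 2089:Sat✓ 2090:Sun 2091:Mon 2092:Tue 2093:Thu✓ 2094:Fri✓ 2095:Sat✓ 2096:Sun 2097:Tue 2098:Wed 2099:Thu✓ 2100:Fri✓ 2101:Sat✓ 2102:Sun 2103:Mon 2104:Tue 2105:Thu✓
Years with five Saturdays: 2088, 2089, 2093, 2094, 2095, 2099, 2100, 2101, 2105 → 9.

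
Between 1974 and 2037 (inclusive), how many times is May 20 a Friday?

9

Track May 20's weekday year by year (advancing +1, or +2 across a Feb 29):
  1974: Mon  1975: Tue (+1)  1976: Thu (+2)  1977: Fri (+1) ✓  1978: Sat (+1)
  1979: Sun (+1)  1980: Tue (+2)  1981: Wed (+1)  1982: Thu (+1)  1983: Fri (+1) ✓
  1984: Sun (+2)  1985: Mon (+1)  1986: Tue (+1)  1987: Wed (+1)  … (36 more years) …
  2024: Mon (+2)  2025: Tue (+1)  2026: Wed (+1)  2027: Thu (+1)  2028: Sat (+2)
  2029: Sun (+1)  2030: Mon (+1)  2031: Tue (+1)  2032: Thu (+2)  2033: Fri (+1) ✓
  2034: Sat (+1)  2035: Sun (+1)  2036: Tue (+2)  2037: Wed (+1)
Friday years: 1977, 1983, 1988, 1994, 2005, 2011, 2016, 2022, 2033 — 9 in total.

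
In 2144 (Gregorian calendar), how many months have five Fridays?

A month of length L has five Fridays iff its first Friday is on day ≤ L−28 (so day 1–3 in a 31-day month, 1–2 in a 30-day month, day 1 in a leap February).
Checking each month of 2144: Jan starts Wed (31d) ✓; Feb starts Sat (29d); Mar starts Sun (31d); Apr starts Wed (30d); May starts Fri (31d) ✓; Jun starts Mon (30d); Jul starts Wed (31d) ✓; Aug starts Sat (31d); Sep starts Tue (30d); Oct starts Thu (31d) ✓; Nov starts Sun (30d); Dec starts Tue (31d).
Five-Friday months: January, May, July, October → 4.

4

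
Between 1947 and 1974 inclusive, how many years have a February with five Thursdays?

February has 28 days (29 in leap years); it has five Thursdays when Thursday falls among the first (month-length − 28) days — i.e. when February 1 is Thursday in a leap year (never in a common year).
February 1 by year: 1947:Sat 1948:Sun 1949:Tue 1950:Wed 1951:Thu 1952:Fri 1953:Sun 1954:Mon 1955:Tue 1956:Wed 1957:Fri 1958:Sat 1959:Sun 1960:Mon 1961:Wed 1962:Thu 1963:Fri 1964:Sat 1965:Mon 1966:Tue 1967:Wed 1968:Thu✓ 1969:Sat 1970:Sun 1971:Mon 1972:Tue 1973:Thu 1974:Fri
Years with five Thursdays: 1968 → 1.

1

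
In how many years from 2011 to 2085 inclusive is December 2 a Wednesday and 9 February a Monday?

Check each year's weekday for December 2 and 9 February:
  2011: Fri/Wed  2012: Sun/Thu  2013: Mon/Sat  2014: Tue/Sun  2015: Wed/Mon ✓  2016: Fri/Tue  2017: Sat/Thu  2018: Sun/Fri  2019: Mon/Sat  2020: Wed/Sun  2021: Thu/Tue  2022: Fri/Wed  2023: Sat/Thu  2024: Mon/Fri  …(47 more)…  2072: Fri/Tue  2073: Sat/Thu  2074: Sun/Fri  2075: Mon/Sat  2076: Wed/Sun  2077: Thu/Tue  2078: Fri/Wed  2079: Sat/Thu  2080: Mon/Fri  2081: Tue/Sun  2082: Wed/Mon ✓  2083: Thu/Tue  2084: Sat/Wed  2085: Sun/Fri
Both conditions hold in: 2015, 2026, 2037, 2043, 2054, 2065, 2071, 2082 — 8.

8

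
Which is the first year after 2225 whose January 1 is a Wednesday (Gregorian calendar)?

2234

Jan 1 advances by 2 weekdays after a leap year and by 1 after a common year.
2225: Jan 1 is Saturday.
2226: Sunday
2227: Monday
2228: Tuesday (leap)
2229: Thursday
2230: Friday
2231: Saturday
2232: Sunday (leap)
2233: Tuesday
2234: Wednesday
2234 begins on a Wednesday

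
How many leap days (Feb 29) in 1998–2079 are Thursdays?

Leap years in 1998–2079: 20 of them.
Feb 29 weekday advances by 5 (mod 7) from one leap year to the next four years later (or differs when a century non-leap intervenes).
Leap-day weekdays: 2000:Tue 2004:Sun 2008:Fri 2012:Wed 2016:Mon 2020:Sat 2024:Thu✓ 2028:Tue 2032:Sun 2036:Fri 2040:Wed 2044:Mon 2048:Sat 2052:Thu✓ 2056:Tue 2060:Sun 2064:Fri 2068:Wed 2072:Mon 2076:Sat
Thursday: 2024, 2052 → 2.

2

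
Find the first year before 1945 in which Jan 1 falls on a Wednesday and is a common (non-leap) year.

1941

Jan 1 advances by 2 weekdays after a leap year and by 1 after a common year.
1945: Jan 1 is Monday.
1944: Saturday (leap)
1943: Friday
1942: Thursday
1941: Wednesday
1941 begins on a Wednesday and is a common year.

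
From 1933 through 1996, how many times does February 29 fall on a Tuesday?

2

Leap years in 1933–1996: 16 of them.
Feb 29 weekday advances by 5 (mod 7) from one leap year to the next four years later (or differs when a century non-leap intervenes).
Leap-day weekdays: 1936:Sat 1940:Thu 1944:Tue✓ 1948:Sun 1952:Fri 1956:Wed 1960:Mon 1964:Sat 1968:Thu 1972:Tue✓ 1976:Sun 1980:Fri 1984:Wed 1988:Mon 1992:Sat 1996:Thu
Tuesday: 1944, 1972 → 2.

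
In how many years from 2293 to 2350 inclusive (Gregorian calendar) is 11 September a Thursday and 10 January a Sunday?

Check each year's weekday for 11 September and 10 January:
  2293: Mon/Tue  2294: Tue/Wed  2295: Wed/Thu  2296: Fri/Fri  2297: Sat/Sun  2298: Sun/Mon  2299: Mon/Tue  2300: Tue/Wed  2301: Wed/Thu  2302: Thu/Fri  2303: Fri/Sat  2304: Sun/Sun  2305: Mon/Tue  2306: Tue/Wed  …(30 more)…  2337: Sat/Sun  2338: Sun/Mon  2339: Mon/Tue  2340: Wed/Wed  2341: Thu/Fri  2342: Fri/Sat  2343: Sat/Sun  2344: Mon/Mon  2345: Tue/Wed  2346: Wed/Thu  2347: Thu/Fri  2348: Sat/Sat  2349: Sun/Mon  2350: Mon/Tue
Both conditions hold in: no year — 0.

0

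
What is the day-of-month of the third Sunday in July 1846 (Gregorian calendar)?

19

July 1, 1846 is a Wednesday, so the first Sunday is the 5th.
The third Sunday is 5 + 14 = 19.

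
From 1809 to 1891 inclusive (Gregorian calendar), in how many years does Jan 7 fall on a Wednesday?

Track Jan 7's weekday year by year (advancing +1, or +2 across a Feb 29):
  1809: Sat  1810: Sun (+1)  1811: Mon (+1)  1812: Tue (+1)  1813: Thu (+2)
  1814: Fri (+1)  1815: Sat (+1)  1816: Sun (+1)  1817: Tue (+2)  1818: Wed (+1) ✓
  1819: Thu (+1)  1820: Fri (+1)  1821: Sun (+2)  1822: Mon (+1)  … (55 more years) …
  1878: Mon (+1)  1879: Tue (+1)  1880: Wed (+1) ✓  1881: Fri (+2)  1882: Sat (+1)
  1883: Sun (+1)  1884: Mon (+1)  1885: Wed (+2) ✓  1886: Thu (+1)  1887: Fri (+1)
  1888: Sat (+1)  1889: Mon (+2)  1890: Tue (+1)  1891: Wed (+1) ✓
Wednesday years: 1818, 1824, 1829, 1835, 1846, 1852, 1857, 1863, 1874, 1880, 1885, 1891 — 12 in total.

12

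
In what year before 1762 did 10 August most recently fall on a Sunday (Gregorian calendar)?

1760

From one year to the next, a fixed date's weekday advances by 1, or by 2 when a Feb 29 lies between the two dates.
1762: August 10 is Tuesday.
1761: Monday (−1)
1760: Sunday (−1)
10 August falls on a Sunday in 1760.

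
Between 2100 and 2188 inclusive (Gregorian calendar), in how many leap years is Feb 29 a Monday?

3

Leap years in 2100–2188: 22 of them.
Feb 29 weekday advances by 5 (mod 7) from one leap year to the next four years later (or differs when a century non-leap intervenes).
Leap-day weekdays: 2104:Fri 2108:Wed 2112:Mon✓ 2116:Sat 2120:Thu 2124:Tue 2128:Sun 2132:Fri 2136:Wed 2140:Mon✓ 2144:Sat 2148:Thu 2152:Tue 2156:Sun 2160:Fri 2164:Wed 2168:Mon✓ 2172:Sat 2176:Thu 2180:Tue 2184:Sun 2188:Fri
Monday: 2112, 2140, 2168 → 3.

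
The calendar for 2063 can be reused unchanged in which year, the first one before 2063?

2057

Two years share a calendar iff Jan 1 falls on the same weekday and both are leap or both are common. 2063: Jan 1 is Monday, common year.
2062: Jan 1 Sunday, common
2061: Jan 1 Saturday, common
2060: Jan 1 Thursday, leap
2059: Jan 1 Wednesday, common
2058: Jan 1 Tuesday, common
2057: Jan 1 Monday, common
2057 matches on both conditions.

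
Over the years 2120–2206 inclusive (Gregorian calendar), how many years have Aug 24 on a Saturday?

Track Aug 24's weekday year by year (advancing +1, or +2 across a Feb 29):
  2120: Sat ✓  2121: Sun (+1)  2122: Mon (+1)  2123: Tue (+1)  2124: Thu (+2)
  2125: Fri (+1)  2126: Sat (+1) ✓  2127: Sun (+1)  2128: Tue (+2)  2129: Wed (+1)
  2130: Thu (+1)  2131: Fri (+1)  2132: Sun (+2)  2133: Mon (+1)  … (59 more years) …
  2193: Sat (+1) ✓  2194: Sun (+1)  2195: Mon (+1)  2196: Wed (+2)  2197: Thu (+1)
  2198: Fri (+1)  2199: Sat (+1) ✓  2200: Sun (+1)  2201: Mon (+1)  2202: Tue (+1)
  2203: Wed (+1)  2204: Fri (+2)  2205: Sat (+1) ✓  2206: Sun (+1)
Saturday years: 2120, 2126, 2137, 2143, 2148, 2154, 2165, 2171, 2176, 2182, 2193, 2199, 2205 — 13 in total.

13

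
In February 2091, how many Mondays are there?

4

February 2091 has 28 days and begins on Thursday.
The first Monday is February 5.
Mondays fall on 5, 12, 19, 26 — that's 4.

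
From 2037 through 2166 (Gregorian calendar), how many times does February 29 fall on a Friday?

Leap years in 2037–2166: 31 of them.
Feb 29 weekday advances by 5 (mod 7) from one leap year to the next four years later (or differs when a century non-leap intervenes).
Leap-day weekdays: 2040:Wed 2044:Mon 2048:Sat 2052:Thu 2056:Tue 2060:Sun 2064:Fri✓ 2068:Wed 2072:Mon 2076:Sat 2080:Thu 2084:Tue 2088:Sun …(5 more)… 2116:Sat 2120:Thu 2124:Tue 2128:Sun 2132:Fri✓ 2136:Wed 2140:Mon 2144:Sat 2148:Thu 2152:Tue 2156:Sun 2160:Fri✓ 2164:Wed
Friday: 2064, 2092, 2104, 2132, 2160 → 5.

5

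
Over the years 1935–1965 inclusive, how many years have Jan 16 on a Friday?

Track Jan 16's weekday year by year (advancing +1, or +2 across a Feb 29):
  1935: Wed  1936: Thu (+1)  1937: Sat (+2)  1938: Sun (+1)  1939: Mon (+1)
  1940: Tue (+1)  1941: Thu (+2)  1942: Fri (+1) ✓  1943: Sat (+1)  1944: Sun (+1)
  1945: Tue (+2)  1946: Wed (+1)  1947: Thu (+1)  1948: Fri (+1) ✓  … (3 more years) …
  1952: Wed (+1)  1953: Fri (+2) ✓  1954: Sat (+1)  1955: Sun (+1)  1956: Mon (+1)
  1957: Wed (+2)  1958: Thu (+1)  1959: Fri (+1) ✓  1960: Sat (+1)  1961: Mon (+2)
  1962: Tue (+1)  1963: Wed (+1)  1964: Thu (+1)  1965: Sat (+2)
Friday years: 1942, 1948, 1953, 1959 — 4 in total.

4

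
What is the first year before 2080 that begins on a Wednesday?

Jan 1 advances by 2 weekdays after a leap year and by 1 after a common year.
2080: Jan 1 is Monday (leap).
2079: Sunday
2078: Saturday
2077: Friday
2076: Wednesday (leap)
2076 begins on a Wednesday

2076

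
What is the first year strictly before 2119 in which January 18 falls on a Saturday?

2116

From one year to the next, a fixed date's weekday advances by 1, or by 2 when a Feb 29 lies between the two dates.
2119: January 18 is Wednesday.
2118: Tuesday (−1)
2117: Monday (−1)
2116: Saturday (−2)
January 18 falls on a Saturday in 2116.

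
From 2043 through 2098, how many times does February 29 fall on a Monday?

2

Leap years in 2043–2098: 14 of them.
Feb 29 weekday advances by 5 (mod 7) from one leap year to the next four years later (or differs when a century non-leap intervenes).
Leap-day weekdays: 2044:Mon✓ 2048:Sat 2052:Thu 2056:Tue 2060:Sun 2064:Fri 2068:Wed 2072:Mon✓ 2076:Sat 2080:Thu 2084:Tue 2088:Sun 2092:Fri 2096:Wed
Monday: 2044, 2072 → 2.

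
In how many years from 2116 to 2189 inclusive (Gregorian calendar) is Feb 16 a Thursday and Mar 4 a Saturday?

8

Check each year's weekday for Feb 16 and Mar 4:
  2116: Sun/Wed  2117: Tue/Thu  2118: Wed/Fri  2119: Thu/Sat ✓  2120: Fri/Mon  2121: Sun/Tue  2122: Mon/Wed  2123: Tue/Thu  2124: Wed/Sat  2125: Fri/Sun  2126: Sat/Mon  2127: Sun/Tue  2128: Mon/Thu  2129: Wed/Fri  …(46 more)…  2176: Fri/Mon  2177: Sun/Tue  2178: Mon/Wed  2179: Tue/Thu  2180: Wed/Sat  2181: Fri/Sun  2182: Sat/Mon  2183: Sun/Tue  2184: Mon/Thu  2185: Wed/Fri  2186: Thu/Sat ✓  2187: Fri/Sun  2188: Sat/Tue  2189: Mon/Wed
Both conditions hold in: 2119, 2130, 2141, 2147, 2158, 2169, 2175, 2186 — 8.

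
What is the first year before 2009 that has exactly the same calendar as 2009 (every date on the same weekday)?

Two years share a calendar iff Jan 1 falls on the same weekday and both are leap or both are common. 2009: Jan 1 is Thursday, common year.
2008: Jan 1 Tuesday, leap
2007: Jan 1 Monday, common
2006: Jan 1 Sunday, common
2005: Jan 1 Saturday, common
2004: Jan 1 Thursday, leap
2003: Jan 1 Wednesday, common
2002: Jan 1 Tuesday, common
2001: Jan 1 Monday, common
2000: Jan 1 Saturday, leap
1999: Jan 1 Friday, common
1998: Jan 1 Thursday, common
1998 matches on both conditions.

1998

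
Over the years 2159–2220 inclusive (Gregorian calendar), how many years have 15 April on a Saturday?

8

Track 15 April's weekday year by year (advancing +1, or +2 across a Feb 29):
  2159: Sun  2160: Tue (+2)  2161: Wed (+1)  2162: Thu (+1)  2163: Fri (+1)
  2164: Sun (+2)  2165: Mon (+1)  2166: Tue (+1)  2167: Wed (+1)  2168: Fri (+2)
  2169: Sat (+1) ✓  2170: Sun (+1)  2171: Mon (+1)  2172: Wed (+2)  … (34 more years) …
  2207: Wed (+1)  2208: Fri (+2)  2209: Sat (+1) ✓  2210: Sun (+1)  2211: Mon (+1)
  2212: Wed (+2)  2213: Thu (+1)  2214: Fri (+1)  2215: Sat (+1) ✓  2216: Mon (+2)
  2217: Tue (+1)  2218: Wed (+1)  2219: Thu (+1)  2220: Sat (+2) ✓
Saturday years: 2169, 2175, 2180, 2186, 2197, 2209, 2215, 2220 — 8 in total.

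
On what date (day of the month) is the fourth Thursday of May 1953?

May 1, 1953 is a Friday, so the first Thursday is the 7th.
The fourth Thursday is 7 + 21 = 28.

28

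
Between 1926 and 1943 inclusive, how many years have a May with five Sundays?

9

May has 31 days; it has five Sundays when Sunday falls among the first (month-length − 28) days — i.e. when May 1 is one of Sunday/Saturday/Friday.
May 1 by year: 1926:Sat✓ 1927:Sun✓ 1928:Tue 1929:Wed 1930:Thu 1931:Fri✓ 1932:Sun✓ 1933:Mon 1934:Tue 1935:Wed 1936:Fri✓ 1937:Sat✓ 1938:Sun✓ 1939:Mon 1940:Wed 1941:Thu 1942:Fri✓ 1943:Sat✓
Years with five Sundays: 1926, 1927, 1931, 1932, 1936, 1937, 1938, 1942, 1943 → 9.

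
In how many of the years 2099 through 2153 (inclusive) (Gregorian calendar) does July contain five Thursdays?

24

July has 31 days; it has five Thursdays when Thursday falls among the first (month-length − 28) days — i.e. when July 1 is one of Thursday/Wednesday/Tuesday.
July 1 by year: 2099:Wed✓ 2100:Thu✓ 2101:Fri 2102:Sat 2103:Sun 2104:Tue✓ 2105:Wed✓ 2106:Thu✓ 2107:Fri 2108:Sun 2109:Mon 2110:Tue✓ 2111:Wed✓ 2112:Fri 2113:Sat …(25 more)… 2139:Wed✓ 2140:Fri 2141:Sat 2142:Sun 2143:Mon 2144:Wed✓ 2145:Thu✓ 2146:Fri 2147:Sat 2148:Mon 2149:Tue✓ 2150:Wed✓ 2151:Thu✓ 2152:Sat 2153:Sun
Years with five Thursdays: 2099, 2100, 2104, 2105, 2106, 2110, 2111, 2116, 2117, 2121, 2122, 2123, 2127, 2128, 2132, 2133, 2134, 2138, 2139, 2144, 2145, 2149, 2150, 2151 → 24.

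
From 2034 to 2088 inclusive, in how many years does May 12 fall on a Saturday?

Track May 12's weekday year by year (advancing +1, or +2 across a Feb 29):
  2034: Fri  2035: Sat (+1) ✓  2036: Mon (+2)  2037: Tue (+1)  2038: Wed (+1)
  2039: Thu (+1)  2040: Sat (+2) ✓  2041: Sun (+1)  2042: Mon (+1)  2043: Tue (+1)
  2044: Thu (+2)  2045: Fri (+1)  2046: Sat (+1) ✓  2047: Sun (+1)  … (27 more years) …
  2075: Sun (+1)  2076: Tue (+2)  2077: Wed (+1)  2078: Thu (+1)  2079: Fri (+1)
  2080: Sun (+2)  2081: Mon (+1)  2082: Tue (+1)  2083: Wed (+1)  2084: Fri (+2)
  2085: Sat (+1) ✓  2086: Sun (+1)  2087: Mon (+1)  2088: Wed (+2)
Saturday years: 2035, 2040, 2046, 2057, 2063, 2068, 2074, 2085 — 8 in total.

8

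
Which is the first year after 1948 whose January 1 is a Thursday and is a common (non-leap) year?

1953

Jan 1 advances by 2 weekdays after a leap year and by 1 after a common year.
1948: Jan 1 is Thursday (leap).
1949: Saturday
1950: Sunday
1951: Monday
1952: Tuesday (leap)
1953: Thursday
1953 begins on a Thursday and is a common year.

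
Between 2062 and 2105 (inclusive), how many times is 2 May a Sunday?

Track 2 May's weekday year by year (advancing +1, or +2 across a Feb 29):
  2062: Tue  2063: Wed (+1)  2064: Fri (+2)  2065: Sat (+1)  2066: Sun (+1) ✓
  2067: Mon (+1)  2068: Wed (+2)  2069: Thu (+1)  2070: Fri (+1)  2071: Sat (+1)
  2072: Mon (+2)  2073: Tue (+1)  2074: Wed (+1)  2075: Thu (+1)  … (16 more years) …
  2092: Fri (+2)  2093: Sat (+1)  2094: Sun (+1) ✓  2095: Mon (+1)  2096: Wed (+2)
  2097: Thu (+1)  2098: Fri (+1)  2099: Sat (+1)  2100: Sun (+1) ✓  2101: Mon (+1)
  2102: Tue (+1)  2103: Wed (+1)  2104: Fri (+2)  2105: Sat (+1)
Sunday years: 2066, 2077, 2083, 2088, 2094, 2100 — 6 in total.

6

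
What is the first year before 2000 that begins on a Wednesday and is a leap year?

1992

Jan 1 advances by 2 weekdays after a leap year and by 1 after a common year.
2000: Jan 1 is Saturday (leap).
1999: Friday
1998: Thursday
1997: Wednesday
1996: Monday (leap)
1995: Sunday
1994: Saturday
1993: Friday
1992: Wednesday (leap)
1992 begins on a Wednesday and is a leap year.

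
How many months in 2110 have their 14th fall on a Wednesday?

1

Check the 14th of each month of 2110: Jan 14: Tue, Feb 14: Fri, Mar 14: Fri, Apr 14: Mon, May 14: Wed, Jun 14: Sat, Jul 14: Mon, Aug 14: Thu, Sep 14: Sun, Oct 14: Tue, Nov 14: Fri, Dec 14: Sun.
Wednesday occurs in May — 1 month.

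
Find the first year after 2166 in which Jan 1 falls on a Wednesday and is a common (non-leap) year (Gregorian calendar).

Jan 1 advances by 2 weekdays after a leap year and by 1 after a common year.
2166: Jan 1 is Wednesday.
2167: Thursday
2168: Friday (leap)
2169: Sunday
2170: Monday
2171: Tuesday
2172: Wednesday (leap)
2173: Friday
2174: Saturday
2175: Sunday
2176: Monday (leap)
2177: Wednesday
2177 begins on a Wednesday and is a common year.

2177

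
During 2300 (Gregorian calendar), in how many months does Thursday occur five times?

4

A month of length L has five Thursdays iff its first Thursday is on day ≤ L−28 (so day 1–3 in a 31-day month, 1–2 in a 30-day month, day 1 in a leap February).
Checking each month of 2300: Jan starts Mon (31d); Feb starts Thu (28d); Mar starts Thu (31d) ✓; Apr starts Sun (30d); May starts Tue (31d) ✓; Jun starts Fri (30d); Jul starts Sun (31d); Aug starts Wed (31d) ✓; Sep starts Sat (30d); Oct starts Mon (31d); Nov starts Thu (30d) ✓; Dec starts Sat (31d).
Five-Thursday months: March, May, August, November → 4.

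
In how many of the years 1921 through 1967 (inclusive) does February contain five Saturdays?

2

February has 28 days (29 in leap years); it has five Saturdays when Saturday falls among the first (month-length − 28) days — i.e. when February 1 is Saturday in a leap year (never in a common year).
February 1 by year: 1921:Tue 1922:Wed 1923:Thu 1924:Fri 1925:Sun 1926:Mon 1927:Tue 1928:Wed 1929:Fri 1930:Sat 1931:Sun 1932:Mon 1933:Wed 1934:Thu 1935:Fri …(17 more)… 1953:Sun 1954:Mon 1955:Tue 1956:Wed 1957:Fri 1958:Sat 1959:Sun 1960:Mon 1961:Wed 1962:Thu 1963:Fri 1964:Sat✓ 1965:Mon 1966:Tue 1967:Wed
Years with five Saturdays: 1936, 1964 → 2.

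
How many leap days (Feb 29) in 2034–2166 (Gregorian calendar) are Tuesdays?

4

Leap years in 2034–2166: 32 of them.
Feb 29 weekday advances by 5 (mod 7) from one leap year to the next four years later (or differs when a century non-leap intervenes).
Leap-day weekdays: 2036:Fri 2040:Wed 2044:Mon 2048:Sat 2052:Thu 2056:Tue✓ 2060:Sun 2064:Fri 2068:Wed 2072:Mon 2076:Sat 2080:Thu 2084:Tue✓ …(6 more)… 2116:Sat 2120:Thu 2124:Tue✓ 2128:Sun 2132:Fri 2136:Wed 2140:Mon 2144:Sat 2148:Thu 2152:Tue✓ 2156:Sun 2160:Fri 2164:Wed
Tuesday: 2056, 2084, 2124, 2152 → 4.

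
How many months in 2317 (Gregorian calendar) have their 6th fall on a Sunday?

Check the 6th of each month of 2317: Jan 6: Sat, Feb 6: Tue, Mar 6: Tue, Apr 6: Fri, May 6: Sun, Jun 6: Wed, Jul 6: Fri, Aug 6: Mon, Sep 6: Thu, Oct 6: Sat, Nov 6: Tue, Dec 6: Thu.
Sunday occurs in May — 1 month.

1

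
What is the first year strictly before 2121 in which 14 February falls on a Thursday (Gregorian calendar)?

2115

From one year to the next, a fixed date's weekday advances by 1, or by 2 when a Feb 29 lies between the two dates.
2121: February 14 is Friday.
2120: Wednesday (−2)
2119: Tuesday (−1)
2118: Monday (−1)
2117: Sunday (−1)
2116: Friday (−2)
2115: Thursday (−1)
14 February falls on a Thursday in 2115.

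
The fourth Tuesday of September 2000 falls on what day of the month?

September 1, 2000 is a Friday, so the first Tuesday is the 5th.
The fourth Tuesday is 5 + 21 = 26.

26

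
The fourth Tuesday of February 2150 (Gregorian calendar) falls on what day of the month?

24

February 1, 2150 is a Sunday, so the first Tuesday is the 3rd.
The fourth Tuesday is 3 + 21 = 24.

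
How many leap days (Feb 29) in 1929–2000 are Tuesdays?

3

Leap years in 1929–2000: 18 of them.
Feb 29 weekday advances by 5 (mod 7) from one leap year to the next four years later (or differs when a century non-leap intervenes).
Leap-day weekdays: 1932:Mon 1936:Sat 1940:Thu 1944:Tue✓ 1948:Sun 1952:Fri 1956:Wed 1960:Mon 1964:Sat 1968:Thu 1972:Tue✓ 1976:Sun 1980:Fri 1984:Wed 1988:Mon 1992:Sat 1996:Thu 2000:Tue✓
Tuesday: 1944, 1972, 2000 → 3.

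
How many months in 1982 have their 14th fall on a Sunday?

Check the 14th of each month of 1982: Jan 14: Thu, Feb 14: Sun, Mar 14: Sun, Apr 14: Wed, May 14: Fri, Jun 14: Mon, Jul 14: Wed, Aug 14: Sat, Sep 14: Tue, Oct 14: Thu, Nov 14: Sun, Dec 14: Tue.
Sunday occurs in February, March, November — 3 months.

3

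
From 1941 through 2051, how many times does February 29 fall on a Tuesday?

4

Leap years in 1941–2051: 27 of them.
Feb 29 weekday advances by 5 (mod 7) from one leap year to the next four years later (or differs when a century non-leap intervenes).
Leap-day weekdays: 1944:Tue✓ 1948:Sun 1952:Fri 1956:Wed 1960:Mon 1964:Sat 1968:Thu 1972:Tue✓ 1976:Sun 1980:Fri 1984:Wed 1988:Mon 1992:Sat 1996:Thu 2000:Tue✓ 2004:Sun 2008:Fri 2012:Wed 2016:Mon 2020:Sat 2024:Thu 2028:Tue✓ 2032:Sun 2036:Fri 2040:Wed 2044:Mon 2048:Sat
Tuesday: 1944, 1972, 2000, 2028 → 4.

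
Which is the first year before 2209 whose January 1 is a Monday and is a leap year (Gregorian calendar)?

2176

Jan 1 advances by 2 weekdays after a leap year and by 1 after a common year.
2209: Jan 1 is Sunday.
2208: Friday (leap)
2207: Thursday
2206: Wednesday
2205: Tuesday
2204: Sunday (leap)
2203: Saturday
2202: Friday
2201: Thursday
2200: Wednesday
2199: Tuesday
2198: Monday
2197: Sunday
2196: Friday (leap)
2195: Thursday
2194: Wednesday
2193: Tuesday
2192: Sunday (leap)
2191: Saturday
2190: Friday
2189: Thursday
2188: Tuesday (leap)
2187: Monday
2186: Sunday
2185: Saturday
2184: Thursday (leap)
2183: Wednesday
2182: Tuesday
2181: Monday
2180: Saturday (leap)
2179: Friday
2178: Thursday
2177: Wednesday
2176: Monday (leap)
2176 begins on a Monday and is a leap year.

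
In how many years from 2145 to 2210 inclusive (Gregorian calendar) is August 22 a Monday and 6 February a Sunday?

Check each year's weekday for August 22 and 6 February:
  2145: Sun/Sat  2146: Mon/Sun ✓  2147: Tue/Mon  2148: Thu/Tue  2149: Fri/Thu  2150: Sat/Fri  2151: Sun/Sat  2152: Tue/Sun  2153: Wed/Tue  2154: Thu/Wed  2155: Fri/Thu  2156: Sun/Fri  2157: Mon/Sun ✓  2158: Tue/Mon  …(38 more)…  2197: Tue/Mon  2198: Wed/Tue  2199: Thu/Wed  2200: Fri/Thu  2201: Sat/Fri  2202: Sun/Sat  2203: Mon/Sun ✓  2204: Wed/Mon  2205: Thu/Wed  2206: Fri/Thu  2207: Sat/Fri  2208: Mon/Sat  2209: Tue/Mon  2210: Wed/Tue
Both conditions hold in: 2146, 2157, 2163, 2174, 2185, 2191, 2203 — 7.

7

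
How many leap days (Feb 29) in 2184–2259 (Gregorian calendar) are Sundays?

Leap years in 2184–2259: 18 of them.
Feb 29 weekday advances by 5 (mod 7) from one leap year to the next four years later (or differs when a century non-leap intervenes).
Leap-day weekdays: 2184:Sun✓ 2188:Fri 2192:Wed 2196:Mon 2204:Wed 2208:Mon 2212:Sat 2216:Thu 2220:Tue 2224:Sun✓ 2228:Fri 2232:Wed 2236:Mon 2240:Sat 2244:Thu 2248:Tue 2252:Sun✓ 2256:Fri
Sunday: 2184, 2224, 2252 → 3.

3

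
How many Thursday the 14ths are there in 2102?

Check the 14th of each month of 2102: Jan 14: Sat, Feb 14: Tue, Mar 14: Tue, Apr 14: Fri, May 14: Sun, Jun 14: Wed, Jul 14: Fri, Aug 14: Mon, Sep 14: Thu, Oct 14: Sat, Nov 14: Tue, Dec 14: Thu.
Thursday occurs in September, December — 2 months.

2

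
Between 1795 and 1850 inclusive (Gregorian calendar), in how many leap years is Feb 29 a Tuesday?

2

Leap years in 1795–1850: 13 of them.
Feb 29 weekday advances by 5 (mod 7) from one leap year to the next four years later (or differs when a century non-leap intervenes).
Leap-day weekdays: 1796:Mon 1804:Wed 1808:Mon 1812:Sat 1816:Thu 1820:Tue✓ 1824:Sun 1828:Fri 1832:Wed 1836:Mon 1840:Sat 1844:Thu 1848:Tue✓
Tuesday: 1820, 1848 → 2.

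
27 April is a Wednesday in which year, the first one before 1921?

From one year to the next, a fixed date's weekday advances by 1, or by 2 when a Feb 29 lies between the two dates.
1921: April 27 is Wednesday.
1920: Tuesday (−1)
1919: Sunday (−2)
1918: Saturday (−1)
1917: Friday (−1)
1916: Thursday (−1)
1915: Tuesday (−2)
1914: Monday (−1)
1913: Sunday (−1)
1912: Saturday (−1)
1911: Thursday (−2)
1910: Wednesday (−1)
27 April falls on a Wednesday in 1910.

1910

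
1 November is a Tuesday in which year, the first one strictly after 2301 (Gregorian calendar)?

From one year to the next, a fixed date's weekday advances by 1, or by 2 when a Feb 29 lies between the two dates.
2301: November 1 is Friday.
2302: Saturday (+1)
2303: Sunday (+1)
2304: Tuesday (+2)
1 November falls on a Tuesday in 2304.

2304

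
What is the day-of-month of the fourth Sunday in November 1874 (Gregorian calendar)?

November 1, 1874 is a Sunday, so the first Sunday is the 1st.
The fourth Sunday is 1 + 21 = 22.

22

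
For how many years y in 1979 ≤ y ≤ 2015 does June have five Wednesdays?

June has 30 days; it has five Wednesdays when Wednesday falls among the first (month-length − 28) days — i.e. when June 1 is one of Wednesday/Tuesday.
June 1 by year: 1979:Fri 1980:Sun 1981:Mon 1982:Tue✓ 1983:Wed✓ 1984:Fri 1985:Sat 1986:Sun 1987:Mon 1988:Wed✓ 1989:Thu 1990:Fri 1991:Sat 1992:Mon 1993:Tue✓ …(7 more)… 2001:Fri 2002:Sat 2003:Sun 2004:Tue✓ 2005:Wed✓ 2006:Thu 2007:Fri 2008:Sun 2009:Mon 2010:Tue✓ 2011:Wed✓ 2012:Fri 2013:Sat 2014:Sun 2015:Mon
Years with five Wednesdays: 1982, 1983, 1988, 1993, 1994, 1999, 2004, 2005, 2010, 2011 → 10.

10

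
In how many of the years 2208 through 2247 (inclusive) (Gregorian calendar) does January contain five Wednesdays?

January has 31 days; it has five Wednesdays when Wednesday falls among the first (month-length − 28) days — i.e. when January 1 is one of Wednesday/Tuesday/Monday.
January 1 by year: 2208:Fri 2209:Sun 2210:Mon✓ 2211:Tue✓ 2212:Wed✓ 2213:Fri 2214:Sat 2215:Sun 2216:Mon✓ 2217:Wed✓ 2218:Thu 2219:Fri 2220:Sat 2221:Mon✓ 2222:Tue✓ …(10 more)… 2233:Tue✓ 2234:Wed✓ 2235:Thu 2236:Fri 2237:Sun 2238:Mon✓ 2239:Tue✓ 2240:Wed✓ 2241:Fri 2242:Sat 2243:Sun 2244:Mon✓ 2245:Wed✓ 2246:Thu 2247:Fri
Years with five Wednesdays: 2210, 2211, 2212, 2216, 2217, 2221, 2222, 2223, 2227, 2228, 2233, 2234, 2238, 2239, 2240, 2244, 2245 → 17.

17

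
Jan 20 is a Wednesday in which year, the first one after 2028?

2038

From one year to the next, a fixed date's weekday advances by 1, or by 2 when a Feb 29 lies between the two dates.
2028: January 20 is Thursday.
2029: Saturday (+2)
2030: Sunday (+1)
2031: Monday (+1)
2032: Tuesday (+1)
2033: Thursday (+2)
2034: Friday (+1)
2035: Saturday (+1)
2036: Sunday (+1)
2037: Tuesday (+2)
2038: Wednesday (+1)
Jan 20 falls on a Wednesday in 2038.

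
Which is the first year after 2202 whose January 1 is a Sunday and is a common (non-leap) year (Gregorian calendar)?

Jan 1 advances by 2 weekdays after a leap year and by 1 after a common year.
2202: Jan 1 is Friday.
2203: Saturday
2204: Sunday (leap)
2205: Tuesday
2206: Wednesday
2207: Thursday
2208: Friday (leap)
2209: Sunday
2209 begins on a Sunday and is a common year.

2209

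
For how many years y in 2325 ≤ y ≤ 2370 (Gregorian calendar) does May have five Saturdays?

20

May has 31 days; it has five Saturdays when Saturday falls among the first (month-length − 28) days — i.e. when May 1 is one of Saturday/Friday/Thursday.
May 1 by year: 2325:Fri✓ 2326:Sat✓ 2327:Sun 2328:Tue 2329:Wed 2330:Thu✓ 2331:Fri✓ 2332:Sun 2333:Mon 2334:Tue 2335:Wed 2336:Fri✓ 2337:Sat✓ 2338:Sun 2339:Mon …(16 more)… 2356:Tue 2357:Wed 2358:Thu✓ 2359:Fri✓ 2360:Sun 2361:Mon 2362:Tue 2363:Wed 2364:Fri✓ 2365:Sat✓ 2366:Sun 2367:Mon 2368:Wed 2369:Thu✓ 2370:Fri✓
Years with five Saturdays: 2325, 2326, 2330, 2331, 2336, 2337, 2341, 2342, 2343, 2347, 2348, 2352, 2353, 2354, 2358, 2359, 2364, 2365, 2369, 2370 → 20.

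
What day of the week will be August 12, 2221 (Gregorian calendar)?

Sunday

January 1, 2221 is a Monday.
August 12 is day 224 of the year, i.e. 223 days after Jan 1.
223 mod 7 = 6, so advance 6 weekdays from Monday: Sunday.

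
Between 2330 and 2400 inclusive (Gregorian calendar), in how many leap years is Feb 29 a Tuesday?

3

Leap years in 2330–2400: 18 of them.
Feb 29 weekday advances by 5 (mod 7) from one leap year to the next four years later (or differs when a century non-leap intervenes).
Leap-day weekdays: 2332:Mon 2336:Sat 2340:Thu 2344:Tue✓ 2348:Sun 2352:Fri 2356:Wed 2360:Mon 2364:Sat 2368:Thu 2372:Tue✓ 2376:Sun 2380:Fri 2384:Wed 2388:Mon 2392:Sat 2396:Thu 2400:Tue✓
Tuesday: 2344, 2372, 2400 → 3.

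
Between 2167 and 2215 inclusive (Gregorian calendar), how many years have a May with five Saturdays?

May has 31 days; it has five Saturdays when Saturday falls among the first (month-length − 28) days — i.e. when May 1 is one of Saturday/Friday/Thursday.
May 1 by year: 2167:Fri✓ 2168:Sun 2169:Mon 2170:Tue 2171:Wed 2172:Fri✓ 2173:Sat✓ 2174:Sun 2175:Mon 2176:Wed 2177:Thu✓ 2178:Fri✓ 2179:Sat✓ 2180:Mon 2181:Tue …(19 more)… 2201:Fri✓ 2202:Sat✓ 2203:Sun 2204:Tue 2205:Wed 2206:Thu✓ 2207:Fri✓ 2208:Sun 2209:Mon 2210:Tue 2211:Wed 2212:Fri✓ 2213:Sat✓ 2214:Sun 2215:Mon
Years with five Saturdays: 2167, 2172, 2173, 2177, 2178, 2179, 2183, 2184, 2188, 2189, 2190, 2194, 2195, 2200, 2201, 2202, 2206, 2207, 2212, 2213 → 20.

20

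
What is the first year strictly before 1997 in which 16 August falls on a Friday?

From one year to the next, a fixed date's weekday advances by 1, or by 2 when a Feb 29 lies between the two dates.
1997: August 16 is Saturday.
1996: Friday (−1)
16 August falls on a Friday in 1996.

1996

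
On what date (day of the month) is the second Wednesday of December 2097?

December 1, 2097 is a Sunday, so the first Wednesday is the 4th.
The second Wednesday is 4 + 7 = 11.

11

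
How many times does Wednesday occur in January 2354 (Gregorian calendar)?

January 2354 has 31 days and begins on Friday.
The first Wednesday is January 6.
Wednesdays fall on 6, 13, 20, 27 — that's 4.

4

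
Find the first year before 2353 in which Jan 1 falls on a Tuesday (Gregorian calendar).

Jan 1 advances by 2 weekdays after a leap year and by 1 after a common year.
2353: Jan 1 is Thursday.
2352: Tuesday (leap)
2352 begins on a Tuesday

2352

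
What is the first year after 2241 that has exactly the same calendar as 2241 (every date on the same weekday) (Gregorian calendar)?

2247

Two years share a calendar iff Jan 1 falls on the same weekday and both are leap or both are common. 2241: Jan 1 is Friday, common year.
2242: Jan 1 Saturday, common
2243: Jan 1 Sunday, common
2244: Jan 1 Monday, leap
2245: Jan 1 Wednesday, common
2246: Jan 1 Thursday, common
2247: Jan 1 Friday, common
2247 matches on both conditions.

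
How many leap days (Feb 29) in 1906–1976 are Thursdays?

Leap years in 1906–1976: 18 of them.
Feb 29 weekday advances by 5 (mod 7) from one leap year to the next four years later (or differs when a century non-leap intervenes).
Leap-day weekdays: 1908:Sat 1912:Thu✓ 1916:Tue 1920:Sun 1924:Fri 1928:Wed 1932:Mon 1936:Sat 1940:Thu✓ 1944:Tue 1948:Sun 1952:Fri 1956:Wed 1960:Mon 1964:Sat 1968:Thu✓ 1972:Tue 1976:Sun
Thursday: 1912, 1940, 1968 → 3.

3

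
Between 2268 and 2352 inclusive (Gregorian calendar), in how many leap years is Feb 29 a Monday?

3

Leap years in 2268–2352: 21 of them.
Feb 29 weekday advances by 5 (mod 7) from one leap year to the next four years later (or differs when a century non-leap intervenes).
Leap-day weekdays: 2268:Sat 2272:Thu 2276:Tue 2280:Sun 2284:Fri 2288:Wed 2292:Mon✓ 2296:Sat 2304:Mon✓ 2308:Sat 2312:Thu 2316:Tue 2320:Sun 2324:Fri 2328:Wed 2332:Mon✓ 2336:Sat 2340:Thu 2344:Tue 2348:Sun 2352:Fri
Monday: 2292, 2304, 2332 → 3.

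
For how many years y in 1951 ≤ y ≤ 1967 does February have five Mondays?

1

February has 28 days (29 in leap years); it has five Mondays when Monday falls among the first (month-length − 28) days — i.e. when February 1 is Monday in a leap year (never in a common year).
February 1 by year: 1951:Thu 1952:Fri 1953:Sun 1954:Mon 1955:Tue 1956:Wed 1957:Fri 1958:Sat 1959:Sun 1960:Mon✓ 1961:Wed 1962:Thu 1963:Fri 1964:Sat 1965:Mon 1966:Tue 1967:Wed
Years with five Mondays: 1960 → 1.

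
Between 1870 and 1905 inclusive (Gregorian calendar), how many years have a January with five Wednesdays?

January has 31 days; it has five Wednesdays when Wednesday falls among the first (month-length − 28) days — i.e. when January 1 is one of Wednesday/Tuesday/Monday.
January 1 by year: 1870:Sat 1871:Sun 1872:Mon✓ 1873:Wed✓ 1874:Thu 1875:Fri 1876:Sat 1877:Mon✓ 1878:Tue✓ 1879:Wed✓ 1880:Thu 1881:Sat 1882:Sun 1883:Mon✓ 1884:Tue✓ …(6 more)… 1891:Thu 1892:Fri 1893:Sun 1894:Mon✓ 1895:Tue✓ 1896:Wed✓ 1897:Fri 1898:Sat 1899:Sun 1900:Mon✓ 1901:Tue✓ 1902:Wed✓ 1903:Thu 1904:Fri 1905:Sun
Years with five Wednesdays: 1872, 1873, 1877, 1878, 1879, 1883, 1884, 1889, 1890, 1894, 1895, 1896, 1900, 1901, 1902 → 15.

15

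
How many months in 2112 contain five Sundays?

A month of length L has five Sundays iff its first Sunday is on day ≤ L−28 (so day 1–3 in a 31-day month, 1–2 in a 30-day month, day 1 in a leap February).
Checking each month of 2112: Jan starts Fri (31d) ✓; Feb starts Mon (29d); Mar starts Tue (31d); Apr starts Fri (30d); May starts Sun (31d) ✓; Jun starts Wed (30d); Jul starts Fri (31d) ✓; Aug starts Mon (31d); Sep starts Thu (30d); Oct starts Sat (31d) ✓; Nov starts Tue (30d); Dec starts Thu (31d).
Five-Sunday months: January, May, July, October → 4.

4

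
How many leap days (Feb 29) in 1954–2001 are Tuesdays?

Leap years in 1954–2001: 12 of them.
Feb 29 weekday advances by 5 (mod 7) from one leap year to the next four years later (or differs when a century non-leap intervenes).
Leap-day weekdays: 1956:Wed 1960:Mon 1964:Sat 1968:Thu 1972:Tue✓ 1976:Sun 1980:Fri 1984:Wed 1988:Mon 1992:Sat 1996:Thu 2000:Tue✓
Tuesday: 1972, 2000 → 2.

2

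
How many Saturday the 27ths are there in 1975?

Check the 27th of each month of 1975: Jan 27: Mon, Feb 27: Thu, Mar 27: Thu, Apr 27: Sun, May 27: Tue, Jun 27: Fri, Jul 27: Sun, Aug 27: Wed, Sep 27: Sat, Oct 27: Mon, Nov 27: Thu, Dec 27: Sat.
Saturday occurs in September, December — 2 months.

2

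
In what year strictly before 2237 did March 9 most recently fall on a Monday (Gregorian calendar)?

2235

From one year to the next, a fixed date's weekday advances by 1, or by 2 when a Feb 29 lies between the two dates.
2237: March 9 is Thursday.
2236: Wednesday (−1)
2235: Monday (−2)
March 9 falls on a Monday in 2235.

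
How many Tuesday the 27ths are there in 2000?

1

Check the 27th of each month of 2000: Jan 27: Thu, Feb 27: Sun, Mar 27: Mon, Apr 27: Thu, May 27: Sat, Jun 27: Tue, Jul 27: Thu, Aug 27: Sun, Sep 27: Wed, Oct 27: Fri, Nov 27: Mon, Dec 27: Wed.
Tuesday occurs in June — 1 month.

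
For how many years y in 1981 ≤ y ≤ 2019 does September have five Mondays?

11

September has 30 days; it has five Mondays when Monday falls among the first (month-length − 28) days — i.e. when September 1 is one of Monday/Sunday.
September 1 by year: 1981:Tue 1982:Wed 1983:Thu 1984:Sat 1985:Sun✓ 1986:Mon✓ 1987:Tue 1988:Thu 1989:Fri 1990:Sat 1991:Sun✓ 1992:Tue 1993:Wed 1994:Thu 1995:Fri …(9 more)… 2005:Thu 2006:Fri 2007:Sat 2008:Mon✓ 2009:Tue 2010:Wed 2011:Thu 2012:Sat 2013:Sun✓ 2014:Mon✓ 2015:Tue 2016:Thu 2017:Fri 2018:Sat 2019:Sun✓
Years with five Mondays: 1985, 1986, 1991, 1996, 1997, 2002, 2003, 2008, 2013, 2014, 2019 → 11.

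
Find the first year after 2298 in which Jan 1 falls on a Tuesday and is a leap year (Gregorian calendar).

Jan 1 advances by 2 weekdays after a leap year and by 1 after a common year.
2298: Jan 1 is Saturday.
2299: Sunday
2300: Monday
2301: Tuesday
2302: Wednesday
2303: Thursday
2304: Friday (leap)
2305: Sunday
2306: Monday
2307: Tuesday
2308: Wednesday (leap)
2309: Friday
2310: Saturday
2311: Sunday
2312: Monday (leap)
2313: Wednesday
2314: Thursday
2315: Friday
2316: Saturday (leap)
2317: Monday
2318: Tuesday
2319: Wednesday
2320: Thursday (leap)
2321: Saturday
2322: Sunday
2323: Monday
2324: Tuesday (leap)
2324 begins on a Tuesday and is a leap year.

2324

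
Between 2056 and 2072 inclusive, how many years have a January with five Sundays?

January has 31 days; it has five Sundays when Sunday falls among the first (month-length − 28) days — i.e. when January 1 is one of Sunday/Saturday/Friday.
January 1 by year: 2056:Sat✓ 2057:Mon 2058:Tue 2059:Wed 2060:Thu 2061:Sat✓ 2062:Sun✓ 2063:Mon 2064:Tue 2065:Thu 2066:Fri✓ 2067:Sat✓ 2068:Sun✓ 2069:Tue 2070:Wed 2071:Thu 2072:Fri✓
Years with five Sundays: 2056, 2061, 2062, 2066, 2067, 2068, 2072 → 7.

7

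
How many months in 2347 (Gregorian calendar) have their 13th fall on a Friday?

1

Check the 13th of each month of 2347: Jan 13: Mon, Feb 13: Thu, Mar 13: Thu, Apr 13: Sun, May 13: Tue, Jun 13: Fri, Jul 13: Sun, Aug 13: Wed, Sep 13: Sat, Oct 13: Mon, Nov 13: Thu, Dec 13: Sat.
Friday occurs in June — 1 month.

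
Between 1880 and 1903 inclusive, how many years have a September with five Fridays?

September has 30 days; it has five Fridays when Friday falls among the first (month-length − 28) days — i.e. when September 1 is one of Friday/Thursday.
September 1 by year: 1880:Wed 1881:Thu✓ 1882:Fri✓ 1883:Sat 1884:Mon 1885:Tue 1886:Wed 1887:Thu✓ 1888:Sat 1889:Sun 1890:Mon 1891:Tue 1892:Thu✓ 1893:Fri✓ 1894:Sat 1895:Sun 1896:Tue 1897:Wed 1898:Thu✓ 1899:Fri✓ 1900:Sat 1901:Sun 1902:Mon 1903:Tue
Years with five Fridays: 1881, 1882, 1887, 1892, 1893, 1898, 1899 → 7.

7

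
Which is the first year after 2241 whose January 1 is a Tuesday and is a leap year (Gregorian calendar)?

2256

Jan 1 advances by 2 weekdays after a leap year and by 1 after a common year.
2241: Jan 1 is Friday.
2242: Saturday
2243: Sunday
2244: Monday (leap)
2245: Wednesday
2246: Thursday
2247: Friday
2248: Saturday (leap)
2249: Monday
2250: Tuesday
2251: Wednesday
2252: Thursday (leap)
2253: Saturday
2254: Sunday
2255: Monday
2256: Tuesday (leap)
2256 begins on a Tuesday and is a leap year.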